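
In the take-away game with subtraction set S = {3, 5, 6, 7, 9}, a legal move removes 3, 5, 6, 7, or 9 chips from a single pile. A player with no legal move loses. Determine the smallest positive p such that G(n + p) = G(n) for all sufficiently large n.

12

G(0) = 0
G(1) = mex{} = 0
G(2) = mex{} = 0
G(3) = mex{0} = 1
G(4) = mex{0} = 1
G(5) = mex{0,0} = 1
G(6) = mex{1,0,0} = 2
G(7) = mex{1,0,0,0} = 2
G(8) = mex{1,1,0,0} = 2
G(9) = mex{2,1,1,0,0} = 3
G(10) = mex{2,1,1,1,0} = 3
G(11) = mex{2,2,1,1,0} = 3
G(12) = mex{3,2,2,1,1} = 0
G(13) = mex{3,2,2,2,1} = 0
G(14) = mex{3,3,2,2,1} = 0
G(15) = mex{0,3,3,2,2} = 1
G(16) = mex{0,3,3,3,2} = 1
G(17) = mex{0,0,3,3,2} = 1
G(18) = mex{1,0,0,3,3} = 2
G(19) = mex{1,0,0,0,3} = 2
G(20) = mex{1,1,0,0,3} = 2
G(21) = mex{2,1,1,0,0} = 3
G(22) = mex{2,1,1,1,0} = 3
G(23) = mex{2,2,1,1,0} = 3
G(24) = mex{3,2,2,1,1} = 0
G(25) = mex{3,2,2,2,1} = 0
G(n+12) = G(n) holds for n = 0,…,8 (a full window of length max(S) = 9), so the sequence is purely periodic with period 12.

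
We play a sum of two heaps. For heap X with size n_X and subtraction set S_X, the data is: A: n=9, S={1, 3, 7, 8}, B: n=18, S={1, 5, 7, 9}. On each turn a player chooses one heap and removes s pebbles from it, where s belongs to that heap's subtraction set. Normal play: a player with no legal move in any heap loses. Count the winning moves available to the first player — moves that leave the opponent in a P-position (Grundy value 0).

2

Heap A, S = {1, 3, 7, 8}:
G(0) = 0
G(1) = mex{0} = 1
G(2) = mex{1} = 0
G(3) = mex{0,0} = 1
G(4) = mex{1,1} = 0
G(5) = mex{0,0} = 1
G(6) = mex{1,1} = 0
G(7) = mex{0,0,0} = 1
G(8) = mex{1,1,1,0} = 2
G(9) = mex{2,0,0,1} = 3
G_A(9) = 3.
Heap B, S = {1, 5, 7, 9}:
n :  0  1  2  3  4  5  6  7  8  9 10 11 12 13 14 15 16 17 18
G :  0  1  0  1  0  1  0  1  0  1  0  1  0  1  0  1  0  1  0
G_B(18) = 0.
Combined Grundy value = 3 ⊕ 0 = 3.
A winning move leaves total XOR = 0, i.e. changes one component's Grundy value g to g ⊕ X where X is the current total.
Heap A: need g' = 3⊕3 = 0. Options: 9−1→G=2, 9−3→G=0, 9−7→G=0, 9−8→G=1. Hits: 2.
Heap B: need g' = 0⊕3 = 3. Options: 18−1→G=1, 18−5→G=1, 18−7→G=1, 18−9→G=1. Hits: 0.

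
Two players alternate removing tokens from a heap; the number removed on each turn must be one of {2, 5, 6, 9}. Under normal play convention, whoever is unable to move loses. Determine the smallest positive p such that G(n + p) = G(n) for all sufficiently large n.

11

G(0) = 0
G(1) = mex{} = 0
G(2) = mex{0} = 1
G(3) = mex{0} = 1
G(4) = mex{1} = 0
G(5) = mex{1,0} = 2
G(6) = mex{0,0,0} = 1
G(7) = mex{2,1,0} = 3
G(8) = mex{1,1,1} = 0
G(9) = mex{3,0,1,0} = 2
G(10) = mex{0,2,0,0} = 1
G(11) = mex{2,1,2,1} = 0
G(12) = mex{1,3,1,1} = 0
G(13) = mex{0,0,3,0} = 1
G(14) = mex{0,2,0,2} = 1
G(15) = mex{1,1,2,1} = 0
G(16) = mex{1,0,1,3} = 2
G(17) = mex{0,0,0,0} = 1
G(18) = mex{2,1,0,2} = 3
G(19) = mex{1,1,1,1} = 0
G(20) = mex{3,0,1,0} = 2
G(21) = mex{0,2,0,0} = 1
G(22) = mex{2,1,2,1} = 0
G(23) = mex{1,3,1,1} = 0
G(n+11) = G(n) holds for n = 0,…,8 (a full window of length max(S) = 9), so the sequence is purely periodic with period 11.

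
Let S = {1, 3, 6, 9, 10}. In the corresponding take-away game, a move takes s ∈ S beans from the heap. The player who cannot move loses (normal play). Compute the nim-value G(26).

G(0) = 0
G(1) = mex{0} = 1
G(2) = mex{1} = 0
G(3) = mex{0,0} = 1
G(4) = mex{1,1} = 0
G(5) = mex{0,0} = 1
G(6) = mex{1,1,0} = 2
G(7) = mex{2,0,1} = 3
G(8) = mex{3,1,0} = 2
G(9) = mex{2,2,1,0} = 3
G(10) = mex{3,3,0,1,0} = 2
G(11) = mex{2,2,1,0,1} = 3
G(12) = mex{3,3,2,1,0} = 4
G(13) = mex{4,2,3,0,1} = 5
G(14) = mex{5,3,2,1,0} = 4
G(15) = mex{4,4,3,2,1} = 0
G(16) = mex{0,5,2,3,2} = 1
G(17) = mex{1,4,3,2,3} = 0
G(18) = mex{0,0,4,3,2} = 1
G(19) = mex{1,1,5,2,3} = 0
G(20) = mex{0,0,4,3,2} = 1
G(21) = mex{1,1,0,4,3} = 2
G(22) = mex{2,0,1,5,4} = 3
G(23) = mex{3,1,0,4,5} = 2
G(24) = mex{2,2,1,0,4} = 3
G(25) = mex{3,3,0,1,0} = 2
G(26) = mex{2,2,1,0,1} = 3

3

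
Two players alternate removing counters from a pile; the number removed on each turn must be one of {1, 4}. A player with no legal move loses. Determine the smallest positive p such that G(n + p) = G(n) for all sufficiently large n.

G(0) = 0
G(1) = mex{0} = 1
G(2) = mex{1} = 0
G(3) = mex{0} = 1
G(4) = mex{1,0} = 2
G(5) = mex{2,1} = 0
G(6) = mex{0,0} = 1
G(7) = mex{1,1} = 0
G(8) = mex{0,2} = 1
G(9) = mex{1,0} = 2
G(10) = mex{2,1} = 0
G(11) = mex{0,0} = 1
G(12) = mex{1,1} = 0
G(13) = mex{0,2} = 1
G(14) = mex{1,0} = 2
G(n+5) = G(n) holds for n = 0,…,3 (a full window of length max(S) = 4), so the sequence is purely periodic with period 5.

5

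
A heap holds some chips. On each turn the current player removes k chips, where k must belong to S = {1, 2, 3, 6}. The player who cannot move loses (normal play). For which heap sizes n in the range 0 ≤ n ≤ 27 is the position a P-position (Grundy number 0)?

G(0) = 0
G(1) = mex{0} = 1
G(2) = mex{1,0} = 2
G(3) = mex{2,1,0} = 3
G(4) = mex{3,2,1} = 0
G(5) = mex{0,3,2} = 1
G(6) = mex{1,0,3,0} = 2
G(7) = mex{2,1,0,1} = 3
G(8) = mex{3,2,1,2} = 0
G(9) = mex{0,3,2,3} = 1
G(10) = mex{1,0,3,0} = 2
G(11) = mex{2,1,0,1} = 3
G(12) = mex{3,2,1,2} = 0
G(13) = mex{0,3,2,3} = 1
G(14) = mex{1,0,3,0} = 2
G(15) = mex{2,1,0,1} = 3
G(16) = mex{3,2,1,2} = 0
G(17) = mex{0,3,2,3} = 1
G(18) = mex{1,0,3,0} = 2
G(19) = mex{2,1,0,1} = 3
G(20) = mex{3,2,1,2} = 0
G(21) = mex{0,3,2,3} = 1
G(22) = mex{1,0,3,0} = 2
G(23) = mex{2,1,0,1} = 3
G(24) = mex{3,2,1,2} = 0
G(25) = mex{0,3,2,3} = 1
G(26) = mex{1,0,3,0} = 2
G(27) = mex{2,1,0,1} = 3
P-positions are exactly the n with G(n) = 0.

0, 4, 8, 12, 16, 20, 24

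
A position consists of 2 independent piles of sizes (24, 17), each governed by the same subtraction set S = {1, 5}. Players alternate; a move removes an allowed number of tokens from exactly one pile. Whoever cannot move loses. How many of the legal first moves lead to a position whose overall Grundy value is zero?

All piles use S = {1, 5}:
G(0) = 0
G(1) = mex{0} = 1
G(2) = mex{1} = 0
G(3) = mex{0} = 1
G(4) = mex{1} = 0
G(5) = mex{0,0} = 1
G(6) = mex{1,1} = 0
G(7) = mex{0,0} = 1
G(8) = mex{1,1} = 0
G(9) = mex{0,0} = 1
G(10) = mex{1,1} = 0
G(11) = mex{0,0} = 1
G(12) = mex{1,1} = 0
G(13) = mex{0,0} = 1
G(14) = mex{1,1} = 0
G(15) = mex{0,0} = 1
G(16) = mex{1,1} = 0
G(17) = mex{0,0} = 1
G(18) = mex{1,1} = 0
G(19) = mex{0,0} = 1
G(20) = mex{1,1} = 0
G(21) = mex{0,0} = 1
G(22) = mex{1,1} = 0
G(23) = mex{0,0} = 1
G(24) = mex{1,1} = 0
Pile A: G(24) = 0.
Pile B: G(17) = 1.
Combined Grundy value = 0 ⊕ 1 = 1.
A winning move leaves total XOR = 0, i.e. changes one component's Grundy value g to g ⊕ X where X is the current total.
Pile A: need g' = 0⊕1 = 1. Options: 24−1→G=1, 24−5→G=1. Hits: 2.
Pile B: need g' = 1⊕1 = 0. Options: 17−1→G=0, 17−5→G=0. Hits: 2.

4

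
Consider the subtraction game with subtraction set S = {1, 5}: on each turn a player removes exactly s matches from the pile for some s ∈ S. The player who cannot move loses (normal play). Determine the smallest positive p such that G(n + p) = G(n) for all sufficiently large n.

n :  0  1  2  3  4  5  6  7  8  9 10 11 12 13 14
G :  0  1  0  1  0  1  0  1  0  1  0  1  0  1  0
G(n+2) = G(n) holds for n = 0,…,4 (a full window of length max(S) = 5), so the sequence is purely periodic with period 2.

2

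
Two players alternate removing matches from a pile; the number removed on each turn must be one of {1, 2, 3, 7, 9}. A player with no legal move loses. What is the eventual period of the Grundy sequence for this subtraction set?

4

n :  0  1  2  3  4  5  6  7  8  9 10 11 12 13 14
G :  0  1  2  3  0  1  2  3  0  1  2  3  0  1  2
G(n+4) = G(n) holds for n = 0,…,8 (a full window of length max(S) = 9), so the sequence is purely periodic with period 4.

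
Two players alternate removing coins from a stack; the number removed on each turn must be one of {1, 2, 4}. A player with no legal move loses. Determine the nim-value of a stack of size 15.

G(0) = 0
G(1) = mex{0} = 1
G(2) = mex{1,0} = 2
G(3) = mex{2,1} = 0
G(4) = mex{0,2,0} = 1
G(5) = mex{1,0,1} = 2
G(6) = mex{2,1,2} = 0
G(7) = mex{0,2,0} = 1
G(8) = mex{1,0,1} = 2
G(9) = mex{2,1,2} = 0
G(10) = mex{0,2,0} = 1
G(11) = mex{1,0,1} = 2
G(12) = mex{2,1,2} = 0
G(13) = mex{0,2,0} = 1
G(14) = mex{1,0,1} = 2
G(15) = mex{2,1,2} = 0

0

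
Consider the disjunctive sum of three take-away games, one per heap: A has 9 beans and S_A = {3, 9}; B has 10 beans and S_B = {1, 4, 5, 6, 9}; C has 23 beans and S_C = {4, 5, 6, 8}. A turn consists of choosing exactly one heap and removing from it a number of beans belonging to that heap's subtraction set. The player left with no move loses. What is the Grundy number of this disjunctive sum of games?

3

Heap A, S = {3, 9}:
n : 0 1 2 3 4 5 6 7 8 9
G : 0 0 0 1 1 1 0 0 0 1
G_A(9) = 1.
Heap B, S = {1, 4, 5, 6, 9}:
n :  0  1  2  3  4  5  6  7  8  9 10
G :  0  1  0  1  2  3  2  3  4  5  0
G_B(10) = 0.
Heap C, S = {4, 5, 6, 8}:
G(0) = 0
G(1) = mex{} = 0
G(2) = mex{} = 0
G(3) = mex{} = 0
G(4) = mex{0} = 1
G(5) = mex{0,0} = 1
G(6) = mex{0,0,0} = 1
G(7) = mex{0,0,0} = 1
G(8) = mex{1,0,0,0} = 2
G(9) = mex{1,1,0,0} = 2
G(10) = mex{1,1,1,0} = 2
G(11) = mex{1,1,1,0} = 2
G(12) = mex{2,1,1,1} = 0
G(13) = mex{2,2,1,1} = 0
G(14) = mex{2,2,2,1} = 0
G(15) = mex{2,2,2,1} = 0
G(16) = mex{0,2,2,2} = 1
G(17) = mex{0,0,2,2} = 1
G(18) = mex{0,0,0,2} = 1
G(19) = mex{0,0,0,2} = 1
G(20) = mex{1,0,0,0} = 2
G(21) = mex{1,1,0,0} = 2
G(22) = mex{1,1,1,0} = 2
G(23) = mex{1,1,1,0} = 2
G_C(23) = 2.
Combined Grundy value = 1 ⊕ 0 ⊕ 2 = 3.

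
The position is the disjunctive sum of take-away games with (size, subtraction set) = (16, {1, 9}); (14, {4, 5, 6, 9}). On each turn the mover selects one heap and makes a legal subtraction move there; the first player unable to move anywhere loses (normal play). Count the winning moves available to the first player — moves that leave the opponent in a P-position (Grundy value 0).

0

Heap A, S = {1, 9}:
n :  0  1  2  3  4  5  6  7  8  9 10 11 12 13 14 15 16
G :  0  1  0  1  0  1  0  1  0  1  0  1  0  1  0  1  0
G_A(16) = 0.
Heap B, S = {4, 5, 6, 9}:
G(0) = 0
G(1) = mex{} = 0
G(2) = mex{} = 0
G(3) = mex{} = 0
G(4) = mex{0} = 1
G(5) = mex{0,0} = 1
G(6) = mex{0,0,0} = 1
G(7) = mex{0,0,0} = 1
G(8) = mex{1,0,0} = 2
G(9) = mex{1,1,0,0} = 2
G(10) = mex{1,1,1,0} = 2
G(11) = mex{1,1,1,0} = 2
G(12) = mex{2,1,1,0} = 3
G(13) = mex{2,2,1,1} = 0
G(14) = mex{2,2,2,1} = 0
G_B(14) = 0.
Combined Grundy value = 0 ⊕ 0 = 0.
A winning move leaves total XOR = 0, i.e. changes one component's Grundy value g to g ⊕ X where X is the current total.
Heap A: target g' = 0⊕0 = 0, but every legal move changes the Grundy value (mex property), so 0 moves.
Heap B: target g' = 0⊕0 = 0, but every legal move changes the Grundy value (mex property), so 0 moves.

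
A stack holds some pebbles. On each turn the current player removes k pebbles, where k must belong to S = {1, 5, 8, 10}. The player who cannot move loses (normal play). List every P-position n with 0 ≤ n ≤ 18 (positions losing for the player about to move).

0, 2, 4, 6, 13, 15, 17

n :  0  1  2  3  4  5  6  7  8  9 10 11 12 13 14 15 16 17 18
G :  0  1  0  1  0  1  0  1  2  3  2  3  2  0  1  0  1  0  1
P-positions are exactly the n with G(n) = 0.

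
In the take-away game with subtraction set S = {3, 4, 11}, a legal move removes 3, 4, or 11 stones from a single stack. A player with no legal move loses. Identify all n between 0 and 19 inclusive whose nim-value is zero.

G(0) = 0
G(1) = mex{} = 0
G(2) = mex{} = 0
G(3) = mex{0} = 1
G(4) = mex{0,0} = 1
G(5) = mex{0,0} = 1
G(6) = mex{1,0} = 2
G(7) = mex{1,1} = 0
G(8) = mex{1,1} = 0
G(9) = mex{2,1} = 0
G(10) = mex{0,2} = 1
G(11) = mex{0,0,0} = 1
G(12) = mex{0,0,0} = 1
G(13) = mex{1,0,0} = 2
G(14) = mex{1,1,1} = 0
G(15) = mex{1,1,1} = 0
G(16) = mex{2,1,1} = 0
G(17) = mex{0,2,2} = 1
G(18) = mex{0,0,0} = 1
G(19) = mex{0,0,0} = 1
P-positions are exactly the n with G(n) = 0.

0, 1, 2, 7, 8, 9, 14, 15, 16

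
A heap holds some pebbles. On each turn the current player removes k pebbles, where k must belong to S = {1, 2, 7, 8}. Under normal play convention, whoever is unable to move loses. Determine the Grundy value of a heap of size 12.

n :  0  1  2  3  4  5  6  7  8  9 10 11 12
G :  0  1  2  0  1  2  0  1  2  0  1  2  0

0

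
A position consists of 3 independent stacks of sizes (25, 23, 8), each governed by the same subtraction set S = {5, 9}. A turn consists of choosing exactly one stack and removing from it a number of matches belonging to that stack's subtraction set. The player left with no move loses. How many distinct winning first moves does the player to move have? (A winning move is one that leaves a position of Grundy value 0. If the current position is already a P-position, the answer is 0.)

All stacks use S = {5, 9}:
n :  0  1  2  3  4  5  6  7  8  9 10 11 12 13 14 15 16 17 18 19 20 21 22 23 24 25
G :  0  0  0  0  0  1  1  1  1  1  2  2  2  2  0  0  0  0  0  1  1  1  1  1  2  2
Stack A: G(25) = 2.
Stack B: G(23) = 1.
Stack C: G(8) = 1.
Combined Grundy value = 2 ⊕ 1 ⊕ 1 = 2.
A winning move leaves total XOR = 0, i.e. changes one component's Grundy value g to g ⊕ X where X is the current total.
Stack A: need g' = 2⊕2 = 0. Options: 25−5→G=1, 25−9→G=0. Hits: 1.
Stack B: need g' = 1⊕2 = 3. Options: 23−5→G=0, 23−9→G=0. Hits: 0.
Stack C: need g' = 1⊕2 = 3. Options: 8−5→G=0. Hits: 0.

1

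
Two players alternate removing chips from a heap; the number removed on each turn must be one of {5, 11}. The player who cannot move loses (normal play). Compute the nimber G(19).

G(0) = 0
G(1) = mex{} = 0
G(2) = mex{} = 0
G(3) = mex{} = 0
G(4) = mex{} = 0
G(5) = mex{0} = 1
G(6) = mex{0} = 1
G(7) = mex{0} = 1
G(8) = mex{0} = 1
G(9) = mex{0} = 1
G(10) = mex{1} = 0
G(11) = mex{1,0} = 2
G(12) = mex{1,0} = 2
G(13) = mex{1,0} = 2
G(14) = mex{1,0} = 2
G(15) = mex{0,0} = 1
G(16) = mex{2,1} = 0
G(17) = mex{2,1} = 0
G(18) = mex{2,1} = 0
G(19) = mex{2,1} = 0

0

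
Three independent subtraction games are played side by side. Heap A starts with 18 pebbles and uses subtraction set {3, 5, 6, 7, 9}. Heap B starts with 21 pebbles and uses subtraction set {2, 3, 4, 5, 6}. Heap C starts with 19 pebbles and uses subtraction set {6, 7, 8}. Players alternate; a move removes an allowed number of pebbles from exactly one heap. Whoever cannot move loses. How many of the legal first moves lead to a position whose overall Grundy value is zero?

0

Heap A, S = {3, 5, 6, 7, 9}:
n :  0  1  2  3  4  5  6  7  8  9 10 11 12 13 14 15 16 17 18
G :  0  0  0  1  1  1  2  2  2  3  3  3  0  0  0  1  1  1  2
G_A(18) = 2.
Heap B, S = {2, 3, 4, 5, 6}:
n :  0  1  2  3  4  5  6  7  8  9 10 11 12 13 14 15 16 17 18 19 20 21
G :  0  0  1  1  2  2  3  3  0  0  1  1  2  2  3  3  0  0  1  1  2  2
G_B(21) = 2.
Heap C, S = {6, 7, 8}:
n :  0  1  2  3  4  5  6  7  8  9 10 11 12 13 14 15 16 17 18 19
G :  0  0  0  0  0  0  1  1  1  1  1  1  2  2  0  0  0  0  0  0
G_C(19) = 0.
Combined Grundy value = 2 ⊕ 2 ⊕ 0 = 0.
A winning move leaves total XOR = 0, i.e. changes one component's Grundy value g to g ⊕ X where X is the current total.
Heap A: target g' = 2⊕0 = 2, but every legal move changes the Grundy value (mex property), so 0 moves.
Heap B: target g' = 2⊕0 = 2, but every legal move changes the Grundy value (mex property), so 0 moves.
Heap C: target g' = 0⊕0 = 0, but every legal move changes the Grundy value (mex property), so 0 moves.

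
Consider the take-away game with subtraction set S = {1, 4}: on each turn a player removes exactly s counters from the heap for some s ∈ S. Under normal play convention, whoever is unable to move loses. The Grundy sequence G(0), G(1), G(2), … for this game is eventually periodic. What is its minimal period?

G(0) = 0
G(1) = mex{0} = 1
G(2) = mex{1} = 0
G(3) = mex{0} = 1
G(4) = mex{1,0} = 2
G(5) = mex{2,1} = 0
G(6) = mex{0,0} = 1
G(7) = mex{1,1} = 0
G(8) = mex{0,2} = 1
G(9) = mex{1,0} = 2
G(10) = mex{2,1} = 0
G(11) = mex{0,0} = 1
G(12) = mex{1,1} = 0
G(13) = mex{0,2} = 1
G(14) = mex{1,0} = 2
G(n+5) = G(n) holds for n = 0,…,3 (a full window of length max(S) = 4), so the sequence is purely periodic with period 5.

5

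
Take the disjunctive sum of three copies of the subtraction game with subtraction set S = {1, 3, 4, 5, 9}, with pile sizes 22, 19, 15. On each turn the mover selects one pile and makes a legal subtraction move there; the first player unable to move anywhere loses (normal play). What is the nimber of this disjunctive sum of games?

All piles use S = {1, 3, 4, 5, 9}:
n :  0  1  2  3  4  5  6  7  8  9 10 11 12 13 14 15 16 17 18 19 20 21 22
G :  0  1  0  1  2  3  2  3  0  1  0  1  2  3  2  3  0  1  0  1  2  3  2
Pile A: G(22) = 2.
Pile B: G(19) = 1.
Pile C: G(15) = 3.
Combined Grundy value = 2 ⊕ 1 ⊕ 3 = 0.

0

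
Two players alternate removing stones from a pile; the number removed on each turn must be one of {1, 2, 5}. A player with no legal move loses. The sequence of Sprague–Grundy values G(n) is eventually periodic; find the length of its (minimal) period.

3

G(0) = 0
G(1) = mex{0} = 1
G(2) = mex{1,0} = 2
G(3) = mex{2,1} = 0
G(4) = mex{0,2} = 1
G(5) = mex{1,0,0} = 2
G(6) = mex{2,1,1} = 0
G(7) = mex{0,2,2} = 1
G(8) = mex{1,0,0} = 2
G(9) = mex{2,1,1} = 0
G(10) = mex{0,2,2} = 1
G(11) = mex{1,0,0} = 2
G(12) = mex{2,1,1} = 0
G(13) = mex{0,2,2} = 1
G(14) = mex{1,0,0} = 2
G(n+3) = G(n) holds for n = 0,…,4 (a full window of length max(S) = 5), so the sequence is purely periodic with period 3.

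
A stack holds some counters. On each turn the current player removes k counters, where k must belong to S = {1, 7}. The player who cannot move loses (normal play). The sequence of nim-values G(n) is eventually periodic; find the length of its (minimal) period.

n :  0  1  2  3  4  5  6  7  8  9 10 11 12 13 14
G :  0  1  0  1  0  1  0  1  0  1  0  1  0  1  0
G(n+2) = G(n) holds for n = 0,…,6 (a full window of length max(S) = 7), so the sequence is purely periodic with period 2.

2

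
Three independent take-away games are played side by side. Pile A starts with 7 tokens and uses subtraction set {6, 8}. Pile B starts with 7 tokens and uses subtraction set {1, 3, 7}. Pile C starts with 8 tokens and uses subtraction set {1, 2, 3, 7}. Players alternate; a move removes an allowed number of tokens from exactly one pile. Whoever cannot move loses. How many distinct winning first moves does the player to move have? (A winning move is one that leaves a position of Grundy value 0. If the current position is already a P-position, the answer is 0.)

0

Pile A, S = {6, 8}:
G(0) = 0
G(1) = mex{} = 0
G(2) = mex{} = 0
G(3) = mex{} = 0
G(4) = mex{} = 0
G(5) = mex{} = 0
G(6) = mex{0} = 1
G(7) = mex{0} = 1
G_A(7) = 1.
Pile B, S = {1, 3, 7}:
G(0) = 0
G(1) = mex{0} = 1
G(2) = mex{1} = 0
G(3) = mex{0,0} = 1
G(4) = mex{1,1} = 0
G(5) = mex{0,0} = 1
G(6) = mex{1,1} = 0
G(7) = mex{0,0,0} = 1
G_B(7) = 1.
Pile C, S = {1, 2, 3, 7}:
n : 0 1 2 3 4 5 6 7 8
G : 0 1 2 3 0 1 2 3 0
G_C(8) = 0.
Combined Grundy value = 1 ⊕ 1 ⊕ 0 = 0.
A winning move leaves total XOR = 0, i.e. changes one component's Grundy value g to g ⊕ X where X is the current total.
Pile A: target g' = 1⊕0 = 1, but every legal move changes the Grundy value (mex property), so 0 moves.
Pile B: target g' = 1⊕0 = 1, but every legal move changes the Grundy value (mex property), so 0 moves.
Pile C: target g' = 0⊕0 = 0, but every legal move changes the Grundy value (mex property), so 0 moves.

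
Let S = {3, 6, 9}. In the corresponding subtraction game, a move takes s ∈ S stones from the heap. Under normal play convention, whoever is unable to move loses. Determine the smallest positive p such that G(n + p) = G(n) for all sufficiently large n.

12

n :  0  1  2  3  4  5  6  7  8  9 10 11 12 13 14 15 16 17 18 19 20 21 22 23 24 25
G :  0  0  0  1  1  1  2  2  2  3  3  3  0  0  0  1  1  1  2  2  2  3  3  3  0  0
G(n+12) = G(n) holds for n = 0,…,8 (a full window of length max(S) = 9), so the sequence is purely periodic with period 12.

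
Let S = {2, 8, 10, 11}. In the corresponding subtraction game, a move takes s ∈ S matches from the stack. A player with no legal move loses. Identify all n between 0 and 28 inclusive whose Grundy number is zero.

n :  0  1  2  3  4  5  6  7  8  9 10 11 12 13 14 15 16 17 18 19 20 21 22 23 24 25 26 27 28
G :  0  0  1  1  0  0  1  1  2  2  3  3  2  2  3  3  4  0  0  1  1  0  0  1  1  2  2  3  3
P-positions are exactly the n with G(n) = 0.

0, 1, 4, 5, 17, 18, 21, 22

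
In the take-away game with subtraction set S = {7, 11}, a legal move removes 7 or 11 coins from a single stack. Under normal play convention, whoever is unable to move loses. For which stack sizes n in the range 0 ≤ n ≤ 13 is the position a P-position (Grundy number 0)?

G(0) = 0
G(1) = mex{} = 0
G(2) = mex{} = 0
G(3) = mex{} = 0
G(4) = mex{} = 0
G(5) = mex{} = 0
G(6) = mex{} = 0
G(7) = mex{0} = 1
G(8) = mex{0} = 1
G(9) = mex{0} = 1
G(10) = mex{0} = 1
G(11) = mex{0,0} = 1
G(12) = mex{0,0} = 1
G(13) = mex{0,0} = 1
P-positions are exactly the n with G(n) = 0.

0, 1, 2, 3, 4, 5, 6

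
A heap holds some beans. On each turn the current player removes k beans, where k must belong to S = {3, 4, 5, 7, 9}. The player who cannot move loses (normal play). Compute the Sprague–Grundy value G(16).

1

n :  0  1  2  3  4  5  6  7  8  9 10 11 12 13 14 15 16
G :  0  0  0  1  1  1  2  2  2  3  3  3  0  0  0  1  1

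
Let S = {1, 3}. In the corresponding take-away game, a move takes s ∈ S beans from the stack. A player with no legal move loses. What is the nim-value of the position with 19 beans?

G(0) = 0
G(1) = mex{0} = 1
G(2) = mex{1} = 0
G(3) = mex{0,0} = 1
G(4) = mex{1,1} = 0
G(5) = mex{0,0} = 1
G(6) = mex{1,1} = 0
G(7) = mex{0,0} = 1
G(8) = mex{1,1} = 0
G(9) = mex{0,0} = 1
G(10) = mex{1,1} = 0
G(11) = mex{0,0} = 1
G(12) = mex{1,1} = 0
G(13) = mex{0,0} = 1
G(14) = mex{1,1} = 0
G(15) = mex{0,0} = 1
G(16) = mex{1,1} = 0
G(17) = mex{0,0} = 1
G(18) = mex{1,1} = 0
G(19) = mex{0,0} = 1

1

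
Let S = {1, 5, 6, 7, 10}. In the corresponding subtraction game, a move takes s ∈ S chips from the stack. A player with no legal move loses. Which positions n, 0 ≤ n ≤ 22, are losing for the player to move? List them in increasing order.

G(0) = 0
G(1) = mex{0} = 1
G(2) = mex{1} = 0
G(3) = mex{0} = 1
G(4) = mex{1} = 0
G(5) = mex{0,0} = 1
G(6) = mex{1,1,0} = 2
G(7) = mex{2,0,1,0} = 3
G(8) = mex{3,1,0,1} = 2
G(9) = mex{2,0,1,0} = 3
G(10) = mex{3,1,0,1,0} = 2
G(11) = mex{2,2,1,0,1} = 3
G(12) = mex{3,3,2,1,0} = 4
G(13) = mex{4,2,3,2,1} = 0
G(14) = mex{0,3,2,3,0} = 1
G(15) = mex{1,2,3,2,1} = 0
G(16) = mex{0,3,2,3,2} = 1
G(17) = mex{1,4,3,2,3} = 0
G(18) = mex{0,0,4,3,2} = 1
G(19) = mex{1,1,0,4,3} = 2
G(20) = mex{2,0,1,0,2} = 3
G(21) = mex{3,1,0,1,3} = 2
G(22) = mex{2,0,1,0,4} = 3
P-positions are exactly the n with G(n) = 0.

0, 2, 4, 13, 15, 17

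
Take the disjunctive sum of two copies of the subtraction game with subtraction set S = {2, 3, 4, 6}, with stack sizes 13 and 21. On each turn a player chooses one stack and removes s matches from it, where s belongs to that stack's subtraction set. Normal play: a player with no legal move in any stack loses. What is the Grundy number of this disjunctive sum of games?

All stacks use S = {2, 3, 4, 6}:
G(0) = 0
G(1) = mex{} = 0
G(2) = mex{0} = 1
G(3) = mex{0,0} = 1
G(4) = mex{1,0,0} = 2
G(5) = mex{1,1,0} = 2
G(6) = mex{2,1,1,0} = 3
G(7) = mex{2,2,1,0} = 3
G(8) = mex{3,2,2,1} = 0
G(9) = mex{3,3,2,1} = 0
G(10) = mex{0,3,3,2} = 1
G(11) = mex{0,0,3,2} = 1
G(12) = mex{1,0,0,3} = 2
G(13) = mex{1,1,0,3} = 2
G(14) = mex{2,1,1,0} = 3
G(15) = mex{2,2,1,0} = 3
G(16) = mex{3,2,2,1} = 0
G(17) = mex{3,3,2,1} = 0
G(18) = mex{0,3,3,2} = 1
G(19) = mex{0,0,3,2} = 1
G(20) = mex{1,0,0,3} = 2
G(21) = mex{1,1,0,3} = 2
Stack A: G(13) = 2.
Stack B: G(21) = 2.
Combined Grundy value = 2 ⊕ 2 = 0.

0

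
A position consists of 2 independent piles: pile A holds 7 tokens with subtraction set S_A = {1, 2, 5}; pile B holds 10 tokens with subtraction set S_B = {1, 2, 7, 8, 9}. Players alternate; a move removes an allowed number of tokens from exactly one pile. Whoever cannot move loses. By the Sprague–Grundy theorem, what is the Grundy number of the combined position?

Pile A, S = {1, 2, 5}:
n : 0 1 2 3 4 5 6 7
G : 0 1 2 0 1 2 0 1
G_A(7) = 1.
Pile B, S = {1, 2, 7, 8, 9}:
n :  0  1  2  3  4  5  6  7  8  9 10
G :  0  1  2  0  1  2  0  1  2  3  4
G_B(10) = 4.
Combined Grundy value = 1 ⊕ 4 = 5.

5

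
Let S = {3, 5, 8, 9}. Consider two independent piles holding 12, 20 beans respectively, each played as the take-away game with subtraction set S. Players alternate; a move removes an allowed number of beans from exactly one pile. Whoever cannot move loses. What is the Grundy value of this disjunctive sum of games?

2

All piles use S = {3, 5, 8, 9}:
n :  0  1  2  3  4  5  6  7  8  9 10 11 12 13 14 15 16 17 18 19 20
G :  0  0  0  1  1  1  2  2  2  3  3  3  0  0  0  1  1  1  2  2  2
Pile A: G(12) = 0.
Pile B: G(20) = 2.
Combined Grundy value = 0 ⊕ 2 = 2.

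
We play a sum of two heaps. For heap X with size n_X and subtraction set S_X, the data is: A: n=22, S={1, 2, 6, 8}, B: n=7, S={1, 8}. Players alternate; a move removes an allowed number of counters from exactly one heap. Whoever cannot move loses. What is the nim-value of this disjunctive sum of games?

0

Heap A, S = {1, 2, 6, 8}:
n :  0  1  2  3  4  5  6  7  8  9 10 11 12 13 14 15 16 17 18 19 20 21 22
G :  0  1  2  0  1  2  3  0  1  2  0  1  2  3  0  1  2  0  1  2  3  0  1
G_A(22) = 1.
Heap B, S = {1, 8}:
G(0) = 0
G(1) = mex{0} = 1
G(2) = mex{1} = 0
G(3) = mex{0} = 1
G(4) = mex{1} = 0
G(5) = mex{0} = 1
G(6) = mex{1} = 0
G(7) = mex{0} = 1
G_B(7) = 1.
Combined Grundy value = 1 ⊕ 1 = 0.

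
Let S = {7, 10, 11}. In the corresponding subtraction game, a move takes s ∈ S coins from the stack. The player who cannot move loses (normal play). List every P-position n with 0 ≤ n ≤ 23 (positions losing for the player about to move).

n :  0  1  2  3  4  5  6  7  8  9 10 11 12 13 14 15 16 17 18 19 20 21 22 23
G :  0  0  0  0  0  0  0  1  1  1  1  1  1  1  2  2  2  2  0  0  0  0  0  0
P-positions are exactly the n with G(n) = 0.

0, 1, 2, 3, 4, 5, 6, 18, 19, 20, 21, 22, 23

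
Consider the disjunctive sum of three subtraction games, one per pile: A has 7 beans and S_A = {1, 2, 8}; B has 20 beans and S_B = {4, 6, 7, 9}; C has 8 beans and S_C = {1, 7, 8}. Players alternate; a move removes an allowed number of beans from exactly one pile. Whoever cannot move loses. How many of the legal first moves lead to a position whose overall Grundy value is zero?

Pile A, S = {1, 2, 8}:
n : 0 1 2 3 4 5 6 7
G : 0 1 2 0 1 2 0 1
G_A(7) = 1.
Pile B, S = {4, 6, 7, 9}:
G(0) = 0
G(1) = mex{} = 0
G(2) = mex{} = 0
G(3) = mex{} = 0
G(4) = mex{0} = 1
G(5) = mex{0} = 1
G(6) = mex{0,0} = 1
G(7) = mex{0,0,0} = 1
G(8) = mex{1,0,0} = 2
G(9) = mex{1,0,0,0} = 2
G(10) = mex{1,1,0,0} = 2
G(11) = mex{1,1,1,0} = 2
G(12) = mex{2,1,1,0} = 3
G(13) = mex{2,1,1,1} = 0
G(14) = mex{2,2,1,1} = 0
G(15) = mex{2,2,2,1} = 0
G(16) = mex{3,2,2,1} = 0
G(17) = mex{0,2,2,2} = 1
G(18) = mex{0,3,2,2} = 1
G(19) = mex{0,0,3,2} = 1
G(20) = mex{0,0,0,2} = 1
G_B(20) = 1.
Pile C, S = {1, 7, 8}:
G(0) = 0
G(1) = mex{0} = 1
G(2) = mex{1} = 0
G(3) = mex{0} = 1
G(4) = mex{1} = 0
G(5) = mex{0} = 1
G(6) = mex{1} = 0
G(7) = mex{0,0} = 1
G(8) = mex{1,1,0} = 2
G_C(8) = 2.
Combined Grundy value = 1 ⊕ 1 ⊕ 2 = 2.
A winning move leaves total XOR = 0, i.e. changes one component's Grundy value g to g ⊕ X where X is the current total.
Pile A: need g' = 1⊕2 = 3. Options: 7−1→G=0, 7−2→G=2. Hits: 0.
Pile B: need g' = 1⊕2 = 3. Options: 20−4→G=0, 20−6→G=0, 20−7→G=0, 20−9→G=2. Hits: 0.
Pile C: need g' = 2⊕2 = 0. Options: 8−1→G=1, 8−7→G=1, 8−8→G=0. Hits: 1.

1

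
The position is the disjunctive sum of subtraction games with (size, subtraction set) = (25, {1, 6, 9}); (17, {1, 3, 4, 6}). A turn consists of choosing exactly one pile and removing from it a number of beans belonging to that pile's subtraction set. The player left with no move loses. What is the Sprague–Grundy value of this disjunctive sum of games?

Pile A, S = {1, 6, 9}:
n :  0  1  2  3  4  5  6  7  8  9 10 11 12 13 14 15 16 17 18 19 20 21 22 23 24 25
G :  0  1  0  1  0  1  2  0  1  2  3  2  0  1  0  1  2  0  1  0  1  2  0  1  0  1
G_A(25) = 1.
Pile B, S = {1, 3, 4, 6}:
G(0) = 0
G(1) = mex{0} = 1
G(2) = mex{1} = 0
G(3) = mex{0,0} = 1
G(4) = mex{1,1,0} = 2
G(5) = mex{2,0,1} = 3
G(6) = mex{3,1,0,0} = 2
G(7) = mex{2,2,1,1} = 0
G(8) = mex{0,3,2,0} = 1
G(9) = mex{1,2,3,1} = 0
G(10) = mex{0,0,2,2} = 1
G(11) = mex{1,1,0,3} = 2
G(12) = mex{2,0,1,2} = 3
G(13) = mex{3,1,0,0} = 2
G(14) = mex{2,2,1,1} = 0
G(15) = mex{0,3,2,0} = 1
G(16) = mex{1,2,3,1} = 0
G(17) = mex{0,0,2,2} = 1
G_B(17) = 1.
Combined Grundy value = 1 ⊕ 1 = 0.

0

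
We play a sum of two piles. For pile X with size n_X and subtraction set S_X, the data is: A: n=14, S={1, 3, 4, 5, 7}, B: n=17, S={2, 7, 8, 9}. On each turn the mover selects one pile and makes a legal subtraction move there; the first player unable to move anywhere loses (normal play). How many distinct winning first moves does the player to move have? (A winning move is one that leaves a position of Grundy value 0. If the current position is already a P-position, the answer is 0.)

Pile A, S = {1, 3, 4, 5, 7}:
G(0) = 0
G(1) = mex{0} = 1
G(2) = mex{1} = 0
G(3) = mex{0,0} = 1
G(4) = mex{1,1,0} = 2
G(5) = mex{2,0,1,0} = 3
G(6) = mex{3,1,0,1} = 2
G(7) = mex{2,2,1,0,0} = 3
G(8) = mex{3,3,2,1,1} = 0
G(9) = mex{0,2,3,2,0} = 1
G(10) = mex{1,3,2,3,1} = 0
G(11) = mex{0,0,3,2,2} = 1
G(12) = mex{1,1,0,3,3} = 2
G(13) = mex{2,0,1,0,2} = 3
G(14) = mex{3,1,0,1,3} = 2
G_A(14) = 2.
Pile B, S = {2, 7, 8, 9}:
G(0) = 0
G(1) = mex{} = 0
G(2) = mex{0} = 1
G(3) = mex{0} = 1
G(4) = mex{1} = 0
G(5) = mex{1} = 0
G(6) = mex{0} = 1
G(7) = mex{0,0} = 1
G(8) = mex{1,0,0} = 2
G(9) = mex{1,1,0,0} = 2
G(10) = mex{2,1,1,0} = 3
G(11) = mex{2,0,1,1} = 3
G(12) = mex{3,0,0,1} = 2
G(13) = mex{3,1,0,0} = 2
G(14) = mex{2,1,1,0} = 3
G(15) = mex{2,2,1,1} = 0
G(16) = mex{3,2,2,1} = 0
G(17) = mex{0,3,2,2} = 1
G_B(17) = 1.
Combined Grundy value = 2 ⊕ 1 = 3.
A winning move leaves total XOR = 0, i.e. changes one component's Grundy value g to g ⊕ X where X is the current total.
Pile A: need g' = 2⊕3 = 1. Options: 14−1→G=3, 14−3→G=1, 14−4→G=0, 14−5→G=1, 14−7→G=3. Hits: 2.
Pile B: need g' = 1⊕3 = 2. Options: 17−2→G=0, 17−7→G=3, 17−8→G=2, 17−9→G=2. Hits: 2.

4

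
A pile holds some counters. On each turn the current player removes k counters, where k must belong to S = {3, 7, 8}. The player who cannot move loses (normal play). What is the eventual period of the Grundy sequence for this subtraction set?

G(0) = 0
G(1) = mex{} = 0
G(2) = mex{} = 0
G(3) = mex{0} = 1
G(4) = mex{0} = 1
G(5) = mex{0} = 1
G(6) = mex{1} = 0
G(7) = mex{1,0} = 2
G(8) = mex{1,0,0} = 2
G(9) = mex{0,0,0} = 1
G(10) = mex{2,1,0} = 3
G(11) = mex{2,1,1} = 0
G(12) = mex{1,1,1} = 0
G(13) = mex{3,0,1} = 2
G(14) = mex{0,2,0} = 1
G(15) = mex{0,2,2} = 1
G(16) = mex{2,1,2} = 0
G(17) = mex{1,3,1} = 0
G(18) = mex{1,0,3} = 2
G(19) = mex{0,0,0} = 1
G(20) = mex{0,2,0} = 1
G(21) = mex{2,1,2} = 0
G(22) = mex{1,1,1} = 0
G(23) = mex{1,0,1} = 2
G(24) = mex{0,0,0} = 1
G(25) = mex{0,2,0} = 1
From n = 11 onward G(n+5) = G(n); since this holds over max(S) = 8 consecutive positions the period is 5 (pre-period 11).

5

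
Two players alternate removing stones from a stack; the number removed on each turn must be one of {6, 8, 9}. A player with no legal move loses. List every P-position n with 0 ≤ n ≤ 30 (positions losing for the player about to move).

G(0) = 0
G(1) = mex{} = 0
G(2) = mex{} = 0
G(3) = mex{} = 0
G(4) = mex{} = 0
G(5) = mex{} = 0
G(6) = mex{0} = 1
G(7) = mex{0} = 1
G(8) = mex{0,0} = 1
G(9) = mex{0,0,0} = 1
G(10) = mex{0,0,0} = 1
G(11) = mex{0,0,0} = 1
G(12) = mex{1,0,0} = 2
G(13) = mex{1,0,0} = 2
G(14) = mex{1,1,0} = 2
G(15) = mex{1,1,1} = 0
G(16) = mex{1,1,1} = 0
G(17) = mex{1,1,1} = 0
G(18) = mex{2,1,1} = 0
G(19) = mex{2,1,1} = 0
G(20) = mex{2,2,1} = 0
G(21) = mex{0,2,2} = 1
G(22) = mex{0,2,2} = 1
G(23) = mex{0,0,2} = 1
G(24) = mex{0,0,0} = 1
G(25) = mex{0,0,0} = 1
G(26) = mex{0,0,0} = 1
G(27) = mex{1,0,0} = 2
G(28) = mex{1,0,0} = 2
G(29) = mex{1,1,0} = 2
G(30) = mex{1,1,1} = 0
P-positions are exactly the n with G(n) = 0.

0, 1, 2, 3, 4, 5, 15, 16, 17, 18, 19, 20, 30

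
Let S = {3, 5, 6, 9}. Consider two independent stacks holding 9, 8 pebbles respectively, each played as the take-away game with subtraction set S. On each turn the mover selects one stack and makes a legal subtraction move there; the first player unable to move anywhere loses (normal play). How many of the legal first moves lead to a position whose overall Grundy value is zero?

1

All stacks use S = {3, 5, 6, 9}:
n : 0 1 2 3 4 5 6 7 8 9
G : 0 0 0 1 1 1 2 2 2 3
Stack A: G(9) = 3.
Stack B: G(8) = 2.
Combined Grundy value = 3 ⊕ 2 = 1.
A winning move leaves total XOR = 0, i.e. changes one component's Grundy value g to g ⊕ X where X is the current total.
Stack A: need g' = 3⊕1 = 2. Options: 9−3→G=2, 9−5→G=1, 9−6→G=1, 9−9→G=0. Hits: 1.
Stack B: need g' = 2⊕1 = 3. Options: 8−3→G=1, 8−5→G=1, 8−6→G=0. Hits: 0.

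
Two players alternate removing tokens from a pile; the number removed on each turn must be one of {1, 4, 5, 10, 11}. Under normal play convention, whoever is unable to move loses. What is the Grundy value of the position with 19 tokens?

3

n :  0  1  2  3  4  5  6  7  8  9 10 11 12 13 14 15 16 17 18 19
G :  0  1  0  1  2  3  2  3  0  1  4  5  2  3  0  1  0  1  2  3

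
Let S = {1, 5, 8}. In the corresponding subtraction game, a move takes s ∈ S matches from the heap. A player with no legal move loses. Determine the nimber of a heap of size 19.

n :  0  1  2  3  4  5  6  7  8  9 10 11 12 13 14 15 16 17 18 19
G :  0  1  0  1  0  1  0  1  2  3  2  3  2  0  1  0  1  0  1  0

0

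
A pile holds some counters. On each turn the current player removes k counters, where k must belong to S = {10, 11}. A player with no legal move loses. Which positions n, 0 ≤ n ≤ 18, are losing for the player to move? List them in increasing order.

0, 1, 2, 3, 4, 5, 6, 7, 8, 9

G(0) = 0
G(1) = mex{} = 0
G(2) = mex{} = 0
G(3) = mex{} = 0
G(4) = mex{} = 0
G(5) = mex{} = 0
G(6) = mex{} = 0
G(7) = mex{} = 0
G(8) = mex{} = 0
G(9) = mex{} = 0
G(10) = mex{0} = 1
G(11) = mex{0,0} = 1
G(12) = mex{0,0} = 1
G(13) = mex{0,0} = 1
G(14) = mex{0,0} = 1
G(15) = mex{0,0} = 1
G(16) = mex{0,0} = 1
G(17) = mex{0,0} = 1
G(18) = mex{0,0} = 1
P-positions are exactly the n with G(n) = 0.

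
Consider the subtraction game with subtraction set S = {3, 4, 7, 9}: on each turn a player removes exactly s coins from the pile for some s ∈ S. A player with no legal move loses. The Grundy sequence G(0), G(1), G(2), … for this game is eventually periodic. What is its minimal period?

n :  0  1  2  3  4  5  6  7  8  9 10 11 12 13 14 15 16 17 18 19 20 21 22 23 24 25
G :  0  0  0  1  1  1  2  2  2  3  3  3  0  0  0  1  1  1  2  2  2  3  3  3  0  0
G(n+12) = G(n) holds for n = 0,…,8 (a full window of length max(S) = 9), so the sequence is purely periodic with period 12.

12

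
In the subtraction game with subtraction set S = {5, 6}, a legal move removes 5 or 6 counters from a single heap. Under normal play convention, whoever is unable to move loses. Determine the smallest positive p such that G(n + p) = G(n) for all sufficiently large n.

11

n :  0  1  2  3  4  5  6  7  8  9 10 11 12 13 14 15 16 17 18 19 20 21 22 23
G :  0  0  0  0  0  1  1  1  1  1  2  0  0  0  0  0  1  1  1  1  1  2  0  0
G(n+11) = G(n) holds for n = 0,…,5 (a full window of length max(S) = 6), so the sequence is purely periodic with period 11.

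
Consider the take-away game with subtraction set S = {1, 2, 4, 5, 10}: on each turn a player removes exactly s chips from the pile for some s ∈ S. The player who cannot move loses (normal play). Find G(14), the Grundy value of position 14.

G(0) = 0
G(1) = mex{0} = 1
G(2) = mex{1,0} = 2
G(3) = mex{2,1} = 0
G(4) = mex{0,2,0} = 1
G(5) = mex{1,0,1,0} = 2
G(6) = mex{2,1,2,1} = 0
G(7) = mex{0,2,0,2} = 1
G(8) = mex{1,0,1,0} = 2
G(9) = mex{2,1,2,1} = 0
G(10) = mex{0,2,0,2,0} = 1
G(11) = mex{1,0,1,0,1} = 2
G(12) = mex{2,1,2,1,2} = 0
G(13) = mex{0,2,0,2,0} = 1
G(14) = mex{1,0,1,0,1} = 2

2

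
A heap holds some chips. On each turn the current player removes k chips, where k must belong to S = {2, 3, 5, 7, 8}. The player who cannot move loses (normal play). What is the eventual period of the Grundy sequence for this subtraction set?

G(0) = 0
G(1) = mex{} = 0
G(2) = mex{0} = 1
G(3) = mex{0,0} = 1
G(4) = mex{1,0} = 2
G(5) = mex{1,1,0} = 2
G(6) = mex{2,1,0} = 3
G(7) = mex{2,2,1,0} = 3
G(8) = mex{3,2,1,0,0} = 4
G(9) = mex{3,3,2,1,0} = 4
G(10) = mex{4,3,2,1,1} = 0
G(11) = mex{4,4,3,2,1} = 0
G(12) = mex{0,4,3,2,2} = 1
G(13) = mex{0,0,4,3,2} = 1
G(14) = mex{1,0,4,3,3} = 2
G(15) = mex{1,1,0,4,3} = 2
G(16) = mex{2,1,0,4,4} = 3
G(17) = mex{2,2,1,0,4} = 3
G(18) = mex{3,2,1,0,0} = 4
G(19) = mex{3,3,2,1,0} = 4
G(20) = mex{4,3,2,1,1} = 0
G(21) = mex{4,4,3,2,1} = 0
G(n+10) = G(n) holds for n = 0,…,7 (a full window of length max(S) = 8), so the sequence is purely periodic with period 10.

10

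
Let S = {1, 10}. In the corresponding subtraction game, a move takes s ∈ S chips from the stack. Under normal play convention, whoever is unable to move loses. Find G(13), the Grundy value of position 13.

n :  0  1  2  3  4  5  6  7  8  9 10 11 12 13
G :  0  1  0  1  0  1  0  1  0  1  2  0  1  0

0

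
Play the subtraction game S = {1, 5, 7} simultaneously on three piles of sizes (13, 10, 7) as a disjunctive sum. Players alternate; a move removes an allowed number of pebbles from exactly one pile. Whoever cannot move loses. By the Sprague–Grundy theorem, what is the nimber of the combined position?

All piles use S = {1, 5, 7}:
n :  0  1  2  3  4  5  6  7  8  9 10 11 12 13
G :  0  1  0  1  0  1  0  1  0  1  0  1  0  1
Pile A: G(13) = 1.
Pile B: G(10) = 0.
Pile C: G(7) = 1.
Combined Grundy value = 1 ⊕ 0 ⊕ 1 = 0.

0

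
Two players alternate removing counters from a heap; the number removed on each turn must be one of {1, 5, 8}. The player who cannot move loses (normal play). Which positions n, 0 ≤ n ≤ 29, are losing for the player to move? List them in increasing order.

0, 2, 4, 6, 13, 15, 17, 19, 26, 28

n :  0  1  2  3  4  5  6  7  8  9 10 11 12 13 14 15 16 17 18 19 20 21 22 23 24 25 26 27 28 29
G :  0  1  0  1  0  1  0  1  2  3  2  3  2  0  1  0  1  0  1  0  1  2  3  2  3  2  0  1  0  1
P-positions are exactly the n with G(n) = 0.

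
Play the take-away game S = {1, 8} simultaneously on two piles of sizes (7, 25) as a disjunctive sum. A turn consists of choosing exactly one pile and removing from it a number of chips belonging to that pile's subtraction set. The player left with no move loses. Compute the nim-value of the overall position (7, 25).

All piles use S = {1, 8}:
n :  0  1  2  3  4  5  6  7  8  9 10 11 12 13 14 15 16 17 18 19 20 21 22 23 24 25
G :  0  1  0  1  0  1  0  1  2  0  1  0  1  0  1  0  1  2  0  1  0  1  0  1  0  1
Pile A: G(7) = 1.
Pile B: G(25) = 1.
Combined Grundy value = 1 ⊕ 1 = 0.

0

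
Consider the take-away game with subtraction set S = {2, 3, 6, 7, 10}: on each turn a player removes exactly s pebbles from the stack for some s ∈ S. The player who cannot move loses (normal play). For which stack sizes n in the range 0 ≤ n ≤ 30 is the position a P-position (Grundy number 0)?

0, 1, 5, 9, 13, 14, 18, 22, 26, 27

G(0) = 0
G(1) = mex{} = 0
G(2) = mex{0} = 1
G(3) = mex{0,0} = 1
G(4) = mex{1,0} = 2
G(5) = mex{1,1} = 0
G(6) = mex{2,1,0} = 3
G(7) = mex{0,2,0,0} = 1
G(8) = mex{3,0,1,0} = 2
G(9) = mex{1,3,1,1} = 0
G(10) = mex{2,1,2,1,0} = 3
G(11) = mex{0,2,0,2,0} = 1
G(12) = mex{3,0,3,0,1} = 2
G(13) = mex{1,3,1,3,1} = 0
G(14) = mex{2,1,2,1,2} = 0
G(15) = mex{0,2,0,2,0} = 1
G(16) = mex{0,0,3,0,3} = 1
G(17) = mex{1,0,1,3,1} = 2
G(18) = mex{1,1,2,1,2} = 0
G(19) = mex{2,1,0,2,0} = 3
G(20) = mex{0,2,0,0,3} = 1
G(21) = mex{3,0,1,0,1} = 2
G(22) = mex{1,3,1,1,2} = 0
G(23) = mex{2,1,2,1,0} = 3
G(24) = mex{0,2,0,2,0} = 1
G(25) = mex{3,0,3,0,1} = 2
G(26) = mex{1,3,1,3,1} = 0
G(27) = mex{2,1,2,1,2} = 0
G(28) = mex{0,2,0,2,0} = 1
G(29) = mex{0,0,3,0,3} = 1
G(30) = mex{1,0,1,3,1} = 2
P-positions are exactly the n with G(n) = 0.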